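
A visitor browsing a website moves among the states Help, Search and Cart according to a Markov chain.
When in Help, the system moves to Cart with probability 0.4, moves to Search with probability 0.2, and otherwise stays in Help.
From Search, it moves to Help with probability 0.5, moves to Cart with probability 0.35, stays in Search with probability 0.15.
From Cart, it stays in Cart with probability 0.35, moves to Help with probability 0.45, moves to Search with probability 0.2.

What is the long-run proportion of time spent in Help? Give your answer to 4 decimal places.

Let the stationary distribution be π with π = πP and π_1 + π_2 + π_3 = 1.
π_1 = 0.4·π_1 + 0.5·π_2 + 0.45·π_3
π_2 = 0.2·π_1 + 0.15·π_2 + 0.2·π_3
Solving with the normalization constraint gives π = (0.4376, 0.1905, 0.3719).
So the stationary probability of Help is 0.4376.

0.4376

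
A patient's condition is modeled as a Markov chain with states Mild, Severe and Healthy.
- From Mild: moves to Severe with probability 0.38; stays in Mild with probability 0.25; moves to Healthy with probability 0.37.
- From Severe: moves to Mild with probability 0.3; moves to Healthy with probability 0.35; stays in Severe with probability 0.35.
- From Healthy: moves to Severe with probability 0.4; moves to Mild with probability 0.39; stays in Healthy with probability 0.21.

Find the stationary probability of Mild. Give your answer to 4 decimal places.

Let the stationary distribution be π with π = πP and π_1 + π_2 + π_3 = 1.
π_1 = 0.25·π_1 + 0.3·π_2 + 0.39·π_3
π_2 = 0.38·π_1 + 0.35·π_2 + 0.4·π_3
Solving with the normalization constraint gives π = (0.3125, 0.3750, 0.3125).
So the stationary probability of Mild is 0.3125.

0.3125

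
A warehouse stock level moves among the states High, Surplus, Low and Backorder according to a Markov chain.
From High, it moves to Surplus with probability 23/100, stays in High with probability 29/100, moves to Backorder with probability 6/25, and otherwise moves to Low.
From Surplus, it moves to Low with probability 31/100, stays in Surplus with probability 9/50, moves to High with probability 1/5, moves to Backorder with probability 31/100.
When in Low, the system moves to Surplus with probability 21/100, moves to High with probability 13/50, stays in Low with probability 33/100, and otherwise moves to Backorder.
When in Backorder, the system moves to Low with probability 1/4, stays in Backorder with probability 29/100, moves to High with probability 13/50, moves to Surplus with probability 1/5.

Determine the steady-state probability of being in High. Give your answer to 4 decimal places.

0.2553

Let the stationary distribution be π with π = πP and π_1 + π_2 + π_3 + π_4 = 1.
π_1 = 0.29·π_1 + 0.2·π_2 + 0.26·π_3 + 0.26·π_4
π_2 = 0.23·π_1 + 0.18·π_2 + 0.21·π_3 + 0.2·π_4
π_3 = 0.24·π_1 + 0.31·π_2 + 0.33·π_3 + 0.25·π_4
Solving with the normalization constraint gives π = (0.2553, 0.2064, 0.2824, 0.2559).
So the stationary probability of High is 0.2553.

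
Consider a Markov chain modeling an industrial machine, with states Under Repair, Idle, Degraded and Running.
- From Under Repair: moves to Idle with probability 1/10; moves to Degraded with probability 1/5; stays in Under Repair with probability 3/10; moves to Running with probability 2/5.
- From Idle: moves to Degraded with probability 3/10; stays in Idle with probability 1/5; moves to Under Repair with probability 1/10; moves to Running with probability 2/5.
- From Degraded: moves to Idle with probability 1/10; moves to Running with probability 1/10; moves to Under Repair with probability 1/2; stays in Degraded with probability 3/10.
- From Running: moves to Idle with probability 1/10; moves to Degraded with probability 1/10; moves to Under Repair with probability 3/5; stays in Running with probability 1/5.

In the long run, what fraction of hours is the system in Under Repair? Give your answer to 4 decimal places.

Let the stationary distribution be π with π = πP and π_1 + π_2 + π_3 + π_4 = 1.
π_1 = 0.3·π_1 + 0.1·π_2 + 0.5·π_3 + 0.6·π_4
π_2 = 0.1·π_1 + 0.2·π_2 + 0.1·π_3 + 0.1·π_4
π_3 = 0.2·π_1 + 0.3·π_2 + 0.3·π_3 + 0.1·π_4
Solving with the normalization constraint gives π = (0.4032, 0.1111, 0.2032, 0.2825).
So the stationary probability of Under Repair is 0.4032.

0.4032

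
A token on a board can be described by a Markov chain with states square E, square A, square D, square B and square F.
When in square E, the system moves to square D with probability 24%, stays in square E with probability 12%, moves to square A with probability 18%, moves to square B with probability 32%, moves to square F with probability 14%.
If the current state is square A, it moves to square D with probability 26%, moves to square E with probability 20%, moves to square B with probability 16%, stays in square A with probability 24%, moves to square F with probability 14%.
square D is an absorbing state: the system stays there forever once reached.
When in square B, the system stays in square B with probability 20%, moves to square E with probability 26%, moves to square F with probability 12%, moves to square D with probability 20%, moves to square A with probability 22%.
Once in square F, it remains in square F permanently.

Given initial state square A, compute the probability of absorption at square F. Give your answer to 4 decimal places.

0.3578

Let h(s) be the probability of absorption at square F starting from transient state s. Then h(square F) = 1 and h(square D) = 0. By first-step analysis:
h(square E) = 0.12·h(square E) + 0.18·h(square A) + 0.24·0 + 0.32·h(square B) + 0.14·1
h(square A) = 0.2·h(square E) + 0.24·h(square A) + 0.26·0 + 0.16·h(square B) + 0.14·1
h(square B) = 0.26·h(square E) + 0.22·h(square A) + 0.2·0 + 0.2·h(square B) + 0.12·1
Solving: h(square E) = 0.3658, h(square A) = 0.3578, h(square B) = 0.3673.
Starting from square A, the probability is 0.3578.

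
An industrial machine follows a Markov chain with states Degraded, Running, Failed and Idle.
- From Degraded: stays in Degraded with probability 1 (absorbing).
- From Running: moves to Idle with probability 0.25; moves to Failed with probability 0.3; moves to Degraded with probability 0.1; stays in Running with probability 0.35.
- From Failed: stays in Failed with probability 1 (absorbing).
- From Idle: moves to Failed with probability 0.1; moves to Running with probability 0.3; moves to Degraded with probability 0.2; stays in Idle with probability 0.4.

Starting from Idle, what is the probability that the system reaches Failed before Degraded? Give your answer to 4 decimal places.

0.4921

Let h(s) be the probability of absorption at Failed starting from transient state s. Then h(Failed) = 1 and h(Degraded) = 0. By first-step analysis:
h(Running) = 0.1·0 + 0.35·h(Running) + 0.3·1 + 0.25·h(Idle)
h(Idle) = 0.2·0 + 0.3·h(Running) + 0.1·1 + 0.4·h(Idle)
Solving: h(Running) = 0.6508, h(Idle) = 0.4921.
Starting from Idle, the probability is 0.4921.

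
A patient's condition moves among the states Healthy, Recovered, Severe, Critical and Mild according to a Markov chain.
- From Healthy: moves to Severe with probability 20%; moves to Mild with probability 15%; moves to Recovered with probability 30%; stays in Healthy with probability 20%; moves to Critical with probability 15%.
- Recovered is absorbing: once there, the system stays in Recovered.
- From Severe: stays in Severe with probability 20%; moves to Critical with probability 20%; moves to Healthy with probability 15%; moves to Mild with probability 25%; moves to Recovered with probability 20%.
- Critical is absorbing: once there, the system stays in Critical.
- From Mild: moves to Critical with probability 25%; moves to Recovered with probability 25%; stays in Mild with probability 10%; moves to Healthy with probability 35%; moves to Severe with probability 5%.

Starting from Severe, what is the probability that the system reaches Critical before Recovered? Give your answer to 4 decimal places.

Let h(s) be the probability of absorption at Critical starting from transient state s. Then h(Critical) = 1 and h(Recovered) = 0. By first-step analysis:
h(Healthy) = 0.2·h(Healthy) + 0.3·0 + 0.2·h(Severe) + 0.15·1 + 0.15·h(Mild)
h(Severe) = 0.15·h(Healthy) + 0.2·0 + 0.2·h(Severe) + 0.2·1 + 0.25·h(Mild)
h(Mild) = 0.35·h(Healthy) + 0.25·0 + 0.05·h(Severe) + 0.25·1 + 0.1·h(Mild)
Solving: h(Healthy) = 0.3891, h(Severe) = 0.4651, h(Mild) = 0.4549.
Starting from Severe, the probability is 0.4651.

0.4651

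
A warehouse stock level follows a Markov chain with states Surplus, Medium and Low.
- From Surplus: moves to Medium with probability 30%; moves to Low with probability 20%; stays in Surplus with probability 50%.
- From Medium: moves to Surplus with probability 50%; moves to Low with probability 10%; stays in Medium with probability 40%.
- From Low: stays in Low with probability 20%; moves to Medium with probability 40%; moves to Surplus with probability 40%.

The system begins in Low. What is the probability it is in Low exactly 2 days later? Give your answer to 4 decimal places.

Sum over the intermediate state after 1 day:
P = P(Low→Surplus)·P(Surplus→Low) + P(Low→Medium)·P(Medium→Low) + P(Low→Low)·P(Low→Low)
  = 0.4×0.2 + 0.4×0.1 + 0.2×0.2
  = 0.0800 + 0.0400 + 0.0400 = 0.1600

0.1600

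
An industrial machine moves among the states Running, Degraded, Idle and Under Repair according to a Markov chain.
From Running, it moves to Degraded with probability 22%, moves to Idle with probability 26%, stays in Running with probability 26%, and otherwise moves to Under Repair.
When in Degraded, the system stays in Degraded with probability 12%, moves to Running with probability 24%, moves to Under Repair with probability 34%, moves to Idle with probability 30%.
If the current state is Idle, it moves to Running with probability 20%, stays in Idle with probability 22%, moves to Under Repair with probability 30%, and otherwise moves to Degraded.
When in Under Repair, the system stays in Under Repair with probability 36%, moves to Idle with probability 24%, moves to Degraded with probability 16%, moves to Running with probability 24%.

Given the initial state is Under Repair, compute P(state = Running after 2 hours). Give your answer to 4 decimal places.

0.2352

Propagate the distribution vector 2 hours from Under Repair.
After 0 hours: (0.0000, 0.0000, 0.0000, 1.0000)
After 1 hour: (0.2400, 0.1600, 0.2400, 0.3600)
After 2 hours: (0.2352, 0.1968, 0.2496, 0.3184)
P(in Running after 2 hours) = 0.2352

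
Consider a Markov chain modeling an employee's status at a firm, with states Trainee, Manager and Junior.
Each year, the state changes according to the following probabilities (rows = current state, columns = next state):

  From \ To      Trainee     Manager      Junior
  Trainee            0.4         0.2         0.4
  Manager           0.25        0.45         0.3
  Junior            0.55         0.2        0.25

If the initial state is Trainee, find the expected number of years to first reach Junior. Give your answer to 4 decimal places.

2.6786

Let t(s) be the expected number of years to first reach Junior from state s, with t(Junior) = 0. Conditioning on the first year:
t(Trainee) = 1 + 0.4·t(Trainee) + 0.2·t(Manager)
t(Manager) = 1 + 0.25·t(Trainee) + 0.45·t(Manager)
Solving: t(Trainee) = 2.6786, t(Manager) = 3.0357.
Expected years from Trainee to Junior: 2.6786.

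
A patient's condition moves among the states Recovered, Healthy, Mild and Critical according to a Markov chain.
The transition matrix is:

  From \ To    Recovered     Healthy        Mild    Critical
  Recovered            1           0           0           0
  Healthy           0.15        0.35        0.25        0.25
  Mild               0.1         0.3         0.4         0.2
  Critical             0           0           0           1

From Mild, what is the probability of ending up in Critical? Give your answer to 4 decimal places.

0.6508

Let h(s) be the probability of absorption at Critical starting from transient state s. Then h(Critical) = 1 and h(Recovered) = 0. By first-step analysis:
h(Healthy) = 0.15·0 + 0.35·h(Healthy) + 0.25·h(Mild) + 0.25·1
h(Mild) = 0.1·0 + 0.3·h(Healthy) + 0.4·h(Mild) + 0.2·1
Solving: h(Healthy) = 0.6349, h(Mild) = 0.6508.
Starting from Mild, the probability is 0.6508.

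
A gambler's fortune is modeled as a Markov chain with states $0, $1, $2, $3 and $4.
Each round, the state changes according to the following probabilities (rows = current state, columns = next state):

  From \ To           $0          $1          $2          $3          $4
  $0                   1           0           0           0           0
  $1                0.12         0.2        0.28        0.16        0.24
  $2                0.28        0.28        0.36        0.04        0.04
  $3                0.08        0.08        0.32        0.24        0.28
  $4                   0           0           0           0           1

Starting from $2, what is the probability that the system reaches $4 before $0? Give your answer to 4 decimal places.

Let h(s) be the probability of absorption at $4 starting from transient state s. Then h($4) = 1 and h($0) = 0. By first-step analysis:
h($1) = 0.12·0 + 0.2·h($1) + 0.28·h($2) + 0.16·h($3) + 0.24·1
h($2) = 0.28·0 + 0.28·h($1) + 0.36·h($2) + 0.04·h($3) + 0.04·1
h($3) = 0.08·0 + 0.08·h($1) + 0.32·h($2) + 0.24·h($3) + 0.28·1
Solving: h($1) = 0.5274, h($2) = 0.3284, h($3) = 0.5622.
Starting from $2, the probability is 0.3284.

0.3284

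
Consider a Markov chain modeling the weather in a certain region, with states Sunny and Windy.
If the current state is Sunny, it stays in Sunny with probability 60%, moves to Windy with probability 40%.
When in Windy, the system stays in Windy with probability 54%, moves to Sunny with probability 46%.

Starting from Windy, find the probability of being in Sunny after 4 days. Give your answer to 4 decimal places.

Propagate the distribution vector 4 days from Windy.
After 0 days: (0.0000, 1.0000)
After 1 day: (0.4600, 0.5400)
After 2 days: (0.5244, 0.4756)
After 3 days: (0.5334, 0.4666)
After 4 days: (0.5347, 0.4653)
P(in Sunny after 4 days) = 0.5347

0.5347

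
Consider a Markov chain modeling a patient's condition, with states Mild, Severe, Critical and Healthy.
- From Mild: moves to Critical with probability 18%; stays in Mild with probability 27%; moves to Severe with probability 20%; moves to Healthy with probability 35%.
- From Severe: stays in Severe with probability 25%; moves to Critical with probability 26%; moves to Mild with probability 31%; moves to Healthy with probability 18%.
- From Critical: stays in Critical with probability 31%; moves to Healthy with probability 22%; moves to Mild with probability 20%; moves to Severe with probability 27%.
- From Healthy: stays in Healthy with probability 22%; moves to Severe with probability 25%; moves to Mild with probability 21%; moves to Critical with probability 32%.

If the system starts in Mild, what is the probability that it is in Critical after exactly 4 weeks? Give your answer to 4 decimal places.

Propagate the distribution vector 4 weeks from Mild.
After 0 weeks: (1.0000, 0.0000, 0.0000, 0.0000)
After 1 week: (0.2700, 0.2000, 0.1800, 0.3500)
After 2 weeks: (0.2444, 0.2401, 0.2684, 0.2471)
After 3 weeks: (0.2460, 0.2431, 0.2687, 0.2422)
After 4 weeks: (0.2464, 0.2431, 0.2683, 0.2423)
P(in Critical after 4 weeks) = 0.2683

0.2683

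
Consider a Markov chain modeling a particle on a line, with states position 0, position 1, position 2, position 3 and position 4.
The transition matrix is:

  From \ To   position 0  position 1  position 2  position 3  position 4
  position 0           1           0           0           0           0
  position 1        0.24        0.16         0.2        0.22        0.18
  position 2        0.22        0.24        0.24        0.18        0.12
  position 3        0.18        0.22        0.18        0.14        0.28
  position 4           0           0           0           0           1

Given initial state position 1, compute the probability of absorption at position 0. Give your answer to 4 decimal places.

Let h(s) be the probability of absorption at position 0 starting from transient state s. Then h(position 0) = 1 and h(position 4) = 0. By first-step analysis:
h(position 1) = 0.24·1 + 0.16·h(position 1) + 0.2·h(position 2) + 0.22·h(position 3) + 0.18·0
h(position 2) = 0.22·1 + 0.24·h(position 1) + 0.24·h(position 2) + 0.18·h(position 3) + 0.12·0
h(position 3) = 0.18·1 + 0.22·h(position 1) + 0.18·h(position 2) + 0.14·h(position 3) + 0.28·0
Solving: h(position 1) = 0.5447, h(position 2) = 0.5724, h(position 3) = 0.4685.
Starting from position 1, the probability is 0.5447.

0.5447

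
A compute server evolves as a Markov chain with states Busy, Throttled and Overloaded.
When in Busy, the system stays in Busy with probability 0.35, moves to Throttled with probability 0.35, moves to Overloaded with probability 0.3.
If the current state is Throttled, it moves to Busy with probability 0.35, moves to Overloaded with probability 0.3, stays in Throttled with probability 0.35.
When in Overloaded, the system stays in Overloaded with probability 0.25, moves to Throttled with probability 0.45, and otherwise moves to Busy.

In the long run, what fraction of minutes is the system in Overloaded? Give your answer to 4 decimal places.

0.2857

Let the stationary distribution be π with π = πP and π_1 + π_2 + π_3 = 1.
π_1 = 0.35·π_1 + 0.35·π_2 + 0.3·π_3
π_2 = 0.35·π_1 + 0.35·π_2 + 0.45·π_3
Solving with the normalization constraint gives π = (0.3357, 0.3786, 0.2857).
So the stationary probability of Overloaded is 0.2857.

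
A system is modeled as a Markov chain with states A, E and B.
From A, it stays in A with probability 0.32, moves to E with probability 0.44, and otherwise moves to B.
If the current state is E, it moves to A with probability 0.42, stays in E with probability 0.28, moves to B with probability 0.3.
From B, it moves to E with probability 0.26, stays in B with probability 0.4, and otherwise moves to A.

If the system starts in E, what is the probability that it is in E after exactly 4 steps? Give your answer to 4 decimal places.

0.3314

Propagate the distribution vector 4 steps from E.
After 0 steps: (0.0000, 1.0000, 0.0000)
After 1 step: (0.4200, 0.2800, 0.3000)
After 2 steps: (0.3540, 0.3412, 0.3048)
After 3 steps: (0.3602, 0.3305, 0.3092)
After 4 steps: (0.3592, 0.3314, 0.3093)
P(in E after 4 steps) = 0.3314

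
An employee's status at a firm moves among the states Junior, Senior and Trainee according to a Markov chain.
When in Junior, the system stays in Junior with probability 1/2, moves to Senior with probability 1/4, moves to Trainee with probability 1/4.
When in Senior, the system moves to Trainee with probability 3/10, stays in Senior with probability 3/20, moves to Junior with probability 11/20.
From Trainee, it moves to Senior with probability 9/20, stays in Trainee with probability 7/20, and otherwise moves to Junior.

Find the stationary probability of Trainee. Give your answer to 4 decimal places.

0.2934

Let the stationary distribution be π with π = πP and π_1 + π_2 + π_3 = 1.
π_1 = 0.5·π_1 + 0.55·π_2 + 0.2·π_3
π_2 = 0.25·π_1 + 0.15·π_2 + 0.45·π_3
Solving with the normalization constraint gives π = (0.4260, 0.2806, 0.2934).
So the stationary probability of Trainee is 0.2934.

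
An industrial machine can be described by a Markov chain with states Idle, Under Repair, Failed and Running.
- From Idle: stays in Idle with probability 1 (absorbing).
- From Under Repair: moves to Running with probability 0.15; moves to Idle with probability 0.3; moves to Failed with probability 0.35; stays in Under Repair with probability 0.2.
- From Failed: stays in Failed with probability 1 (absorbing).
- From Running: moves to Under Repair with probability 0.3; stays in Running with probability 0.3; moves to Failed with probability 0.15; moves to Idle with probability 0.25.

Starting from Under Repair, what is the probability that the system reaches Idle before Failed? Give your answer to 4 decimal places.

0.4806

Let h(s) be the probability of absorption at Idle starting from transient state s. Then h(Idle) = 1 and h(Failed) = 0. By first-step analysis:
h(Under Repair) = 0.3·1 + 0.2·h(Under Repair) + 0.35·0 + 0.15·h(Running)
h(Running) = 0.25·1 + 0.3·h(Under Repair) + 0.15·0 + 0.3·h(Running)
Solving: h(Under Repair) = 0.4806, h(Running) = 0.5631.
Starting from Under Repair, the probability is 0.4806.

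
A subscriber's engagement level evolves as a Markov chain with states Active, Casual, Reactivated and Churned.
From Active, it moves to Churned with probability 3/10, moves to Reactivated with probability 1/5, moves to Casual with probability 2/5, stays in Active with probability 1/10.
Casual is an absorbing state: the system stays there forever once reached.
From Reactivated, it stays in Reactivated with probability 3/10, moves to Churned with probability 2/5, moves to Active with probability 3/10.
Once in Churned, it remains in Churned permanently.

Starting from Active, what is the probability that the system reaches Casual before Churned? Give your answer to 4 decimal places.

Let h(s) be the probability of absorption at Casual starting from transient state s. Then h(Casual) = 1 and h(Churned) = 0. By first-step analysis:
h(Active) = 0.1·h(Active) + 0.4·1 + 0.2·h(Reactivated) + 0.3·0
h(Reactivated) = 0.3·h(Active) + 0.3·h(Reactivated) + 0.4·0
Solving: h(Active) = 0.4912, h(Reactivated) = 0.2105.
Starting from Active, the probability is 0.4912.

0.4912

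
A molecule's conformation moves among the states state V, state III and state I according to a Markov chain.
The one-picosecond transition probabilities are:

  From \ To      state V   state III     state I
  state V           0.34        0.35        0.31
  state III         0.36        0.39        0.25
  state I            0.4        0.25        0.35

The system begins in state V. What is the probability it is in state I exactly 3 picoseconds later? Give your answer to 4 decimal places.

0.3021

Propagate the distribution vector 3 picoseconds from state V.
After 0 picoseconds: (1.0000, 0.0000, 0.0000)
After 1 picosecond: (0.3400, 0.3500, 0.3100)
After 2 picoseconds: (0.3656, 0.3330, 0.3014)
After 3 picoseconds: (0.3647, 0.3332, 0.3021)
P(in state I after 3 picoseconds) = 0.3021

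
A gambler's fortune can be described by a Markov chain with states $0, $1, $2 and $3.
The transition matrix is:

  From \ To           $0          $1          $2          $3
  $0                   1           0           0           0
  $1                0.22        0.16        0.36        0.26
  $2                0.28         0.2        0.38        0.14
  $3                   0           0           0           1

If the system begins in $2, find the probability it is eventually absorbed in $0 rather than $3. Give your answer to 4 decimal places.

Let h(s) be the probability of absorption at $0 starting from transient state s. Then h($0) = 1 and h($3) = 0. By first-step analysis:
h($1) = 0.22·1 + 0.16·h($1) + 0.36·h($2) + 0.26·0
h($2) = 0.28·1 + 0.2·h($1) + 0.38·h($2) + 0.14·0
Solving: h($1) = 0.5285, h($2) = 0.6221.
Starting from $2, the probability is 0.6221.

0.6221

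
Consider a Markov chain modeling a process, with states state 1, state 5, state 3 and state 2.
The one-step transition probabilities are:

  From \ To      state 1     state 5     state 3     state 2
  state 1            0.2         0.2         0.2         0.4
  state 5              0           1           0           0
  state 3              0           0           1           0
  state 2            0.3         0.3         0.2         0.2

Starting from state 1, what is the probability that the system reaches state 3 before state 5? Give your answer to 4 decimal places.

0.4615

Let h(s) be the probability of absorption at state 3 starting from transient state s. Then h(state 3) = 1 and h(state 5) = 0. By first-step analysis:
h(state 1) = 0.2·h(state 1) + 0.2·0 + 0.2·1 + 0.4·h(state 2)
h(state 2) = 0.3·h(state 1) + 0.3·0 + 0.2·1 + 0.2·h(state 2)
Solving: h(state 1) = 0.4615, h(state 2) = 0.4231.
Starting from state 1, the probability is 0.4615.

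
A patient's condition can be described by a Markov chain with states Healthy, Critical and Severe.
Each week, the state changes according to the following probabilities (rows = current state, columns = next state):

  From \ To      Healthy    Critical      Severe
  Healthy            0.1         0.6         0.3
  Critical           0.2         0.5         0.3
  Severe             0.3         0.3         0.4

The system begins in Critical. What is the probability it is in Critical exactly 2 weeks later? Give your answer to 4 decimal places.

Sum over the intermediate state after 1 week:
P = P(Critical→Healthy)·P(Healthy→Critical) + P(Critical→Critical)·P(Critical→Critical) + P(Critical→Severe)·P(Severe→Critical)
  = 0.2×0.6 + 0.5×0.5 + 0.3×0.3
  = 0.1200 + 0.2500 + 0.0900 = 0.4600

0.4600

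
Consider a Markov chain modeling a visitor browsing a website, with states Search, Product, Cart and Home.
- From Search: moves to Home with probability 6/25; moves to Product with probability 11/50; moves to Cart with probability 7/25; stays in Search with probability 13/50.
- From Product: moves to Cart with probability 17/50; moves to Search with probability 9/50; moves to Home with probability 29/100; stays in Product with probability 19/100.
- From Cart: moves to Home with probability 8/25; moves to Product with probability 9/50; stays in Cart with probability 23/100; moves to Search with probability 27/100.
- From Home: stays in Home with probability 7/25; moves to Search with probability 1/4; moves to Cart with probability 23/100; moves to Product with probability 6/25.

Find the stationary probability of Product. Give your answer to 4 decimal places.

0.2088

Let the stationary distribution be π with π = πP and π_1 + π_2 + π_3 + π_4 = 1.
π_1 = 0.26·π_1 + 0.18·π_2 + 0.27·π_3 + 0.25·π_4
π_2 = 0.22·π_1 + 0.19·π_2 + 0.18·π_3 + 0.24·π_4
π_3 = 0.28·π_1 + 0.34·π_2 + 0.23·π_3 + 0.23·π_4
Solving with the normalization constraint gives π = (0.2431, 0.2088, 0.2651, 0.2830).
So the stationary probability of Product is 0.2088.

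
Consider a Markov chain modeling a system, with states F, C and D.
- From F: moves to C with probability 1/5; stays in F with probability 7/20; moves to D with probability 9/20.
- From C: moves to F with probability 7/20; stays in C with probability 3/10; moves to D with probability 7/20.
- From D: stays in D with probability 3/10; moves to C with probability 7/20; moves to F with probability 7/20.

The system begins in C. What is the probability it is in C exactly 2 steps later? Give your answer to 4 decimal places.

0.2825

Sum over the intermediate state after 1 step:
P = P(C→F)·P(F→C) + P(C→C)·P(C→C) + P(C→D)·P(D→C)
  = 0.35×0.2 + 0.3×0.3 + 0.35×0.35
  = 0.0700 + 0.0900 + 0.1225 = 0.2825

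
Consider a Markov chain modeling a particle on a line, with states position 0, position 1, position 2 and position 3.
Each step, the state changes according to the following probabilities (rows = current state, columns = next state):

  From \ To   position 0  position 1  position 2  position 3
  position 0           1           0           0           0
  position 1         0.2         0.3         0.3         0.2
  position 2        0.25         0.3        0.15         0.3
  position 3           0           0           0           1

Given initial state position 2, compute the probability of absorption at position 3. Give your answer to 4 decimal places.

0.5347

Let h(s) be the probability of absorption at position 3 starting from transient state s. Then h(position 3) = 1 and h(position 0) = 0. By first-step analysis:
h(position 1) = 0.2·0 + 0.3·h(position 1) + 0.3·h(position 2) + 0.2·1
h(position 2) = 0.25·0 + 0.3·h(position 1) + 0.15·h(position 2) + 0.3·1
Solving: h(position 1) = 0.5149, h(position 2) = 0.5347.
Starting from position 2, the probability is 0.5347.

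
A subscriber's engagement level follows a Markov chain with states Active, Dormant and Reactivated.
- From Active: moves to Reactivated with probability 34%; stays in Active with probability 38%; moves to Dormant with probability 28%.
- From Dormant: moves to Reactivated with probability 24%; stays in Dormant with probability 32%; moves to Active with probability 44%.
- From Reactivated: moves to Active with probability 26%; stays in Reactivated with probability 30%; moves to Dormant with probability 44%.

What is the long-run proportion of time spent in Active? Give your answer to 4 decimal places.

Let the stationary distribution be π with π = πP and π_1 + π_2 + π_3 = 1.
π_1 = 0.38·π_1 + 0.44·π_2 + 0.26·π_3
π_2 = 0.28·π_1 + 0.32·π_2 + 0.44·π_3
Solving with the normalization constraint gives π = (0.3651, 0.3407, 0.2942).
So the stationary probability of Active is 0.3651.

0.3651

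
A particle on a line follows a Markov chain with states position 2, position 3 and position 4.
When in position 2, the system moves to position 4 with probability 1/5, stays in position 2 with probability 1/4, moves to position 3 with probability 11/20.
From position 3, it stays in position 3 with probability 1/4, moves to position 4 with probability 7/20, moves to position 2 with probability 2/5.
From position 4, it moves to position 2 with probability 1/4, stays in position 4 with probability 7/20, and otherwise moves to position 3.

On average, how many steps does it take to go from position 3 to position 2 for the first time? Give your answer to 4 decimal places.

2.8777

Let t(s) be the expected number of steps to first reach position 2 from state s, with t(position 2) = 0. Conditioning on the first step:
t(position 3) = 1 + 0.25·t(position 3) + 0.35·t(position 4)
t(position 4) = 1 + 0.4·t(position 3) + 0.35·t(position 4)
Solving: t(position 3) = 2.8777, t(position 4) = 3.3094.
Expected steps from position 3 to position 2: 2.8777.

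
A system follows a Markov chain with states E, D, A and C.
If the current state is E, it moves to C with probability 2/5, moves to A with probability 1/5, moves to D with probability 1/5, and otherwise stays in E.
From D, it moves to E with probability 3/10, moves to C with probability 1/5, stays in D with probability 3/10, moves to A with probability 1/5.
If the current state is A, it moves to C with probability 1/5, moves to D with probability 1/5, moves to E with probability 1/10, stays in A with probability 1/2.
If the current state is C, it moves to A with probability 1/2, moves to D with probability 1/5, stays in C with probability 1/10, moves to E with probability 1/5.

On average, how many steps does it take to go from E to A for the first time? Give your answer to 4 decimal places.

Let t(s) be the expected number of steps to first reach A from state s, with t(A) = 0. Conditioning on the first step:
t(E) = 1 + 0.2·t(E) + 0.2·t(D) + 0.4·t(C)
t(D) = 1 + 0.3·t(E) + 0.3·t(D) + 0.2·t(C)
t(C) = 1 + 0.2·t(E) + 0.2·t(D) + 0.1·t(C)
Solving: t(E) = 3.5455, t(D) = 3.7273, t(C) = 2.7273.
Expected steps from E to A: 3.5455.

3.5455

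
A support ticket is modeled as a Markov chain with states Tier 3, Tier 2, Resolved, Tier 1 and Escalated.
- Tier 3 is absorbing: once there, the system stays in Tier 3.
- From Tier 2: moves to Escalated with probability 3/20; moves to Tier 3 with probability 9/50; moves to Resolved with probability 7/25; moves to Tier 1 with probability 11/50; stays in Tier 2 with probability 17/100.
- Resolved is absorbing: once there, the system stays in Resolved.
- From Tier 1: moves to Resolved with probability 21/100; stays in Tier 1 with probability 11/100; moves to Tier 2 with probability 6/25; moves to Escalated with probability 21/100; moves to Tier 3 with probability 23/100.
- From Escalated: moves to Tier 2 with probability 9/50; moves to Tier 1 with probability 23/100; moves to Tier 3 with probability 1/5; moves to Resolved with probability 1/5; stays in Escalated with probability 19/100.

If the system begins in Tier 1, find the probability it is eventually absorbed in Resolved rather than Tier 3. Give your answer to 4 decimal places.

Let h(s) be the probability of absorption at Resolved starting from transient state s. Then h(Resolved) = 1 and h(Tier 3) = 0. By first-step analysis:
h(Tier 2) = 0.18·0 + 0.17·h(Tier 2) + 0.28·1 + 0.22·h(Tier 1) + 0.15·h(Escalated)
h(Tier 1) = 0.23·0 + 0.24·h(Tier 2) + 0.21·1 + 0.11·h(Tier 1) + 0.21·h(Escalated)
h(Escalated) = 0.2·0 + 0.18·h(Tier 2) + 0.2·1 + 0.23·h(Tier 1) + 0.19·h(Escalated)
Solving: h(Tier 2) = 0.5663, h(Tier 1) = 0.5109, h(Escalated) = 0.5178.
Starting from Tier 1, the probability is 0.5109.

0.5109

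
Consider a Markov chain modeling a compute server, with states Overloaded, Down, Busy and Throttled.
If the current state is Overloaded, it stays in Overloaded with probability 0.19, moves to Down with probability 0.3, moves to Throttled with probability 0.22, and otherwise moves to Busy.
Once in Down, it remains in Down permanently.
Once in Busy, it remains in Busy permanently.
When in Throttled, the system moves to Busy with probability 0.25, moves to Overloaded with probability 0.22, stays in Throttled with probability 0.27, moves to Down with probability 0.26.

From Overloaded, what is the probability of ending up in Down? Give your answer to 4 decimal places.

0.5087

Let h(s) be the probability of absorption at Down starting from transient state s. Then h(Down) = 1 and h(Busy) = 0. By first-step analysis:
h(Overloaded) = 0.19·h(Overloaded) + 0.3·1 + 0.29·0 + 0.22·h(Throttled)
h(Throttled) = 0.22·h(Overloaded) + 0.26·1 + 0.25·0 + 0.27·h(Throttled)
Solving: h(Overloaded) = 0.5087, h(Throttled) = 0.5095.
Starting from Overloaded, the probability is 0.5087.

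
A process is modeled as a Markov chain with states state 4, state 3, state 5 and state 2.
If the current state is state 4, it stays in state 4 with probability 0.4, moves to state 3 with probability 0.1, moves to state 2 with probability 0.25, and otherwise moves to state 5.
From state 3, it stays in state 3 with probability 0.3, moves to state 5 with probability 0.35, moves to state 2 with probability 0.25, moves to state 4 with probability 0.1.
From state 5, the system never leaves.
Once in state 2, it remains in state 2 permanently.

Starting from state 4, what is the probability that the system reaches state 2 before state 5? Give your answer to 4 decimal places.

Let h(s) be the probability of absorption at state 2 starting from transient state s. Then h(state 2) = 1 and h(state 5) = 0. By first-step analysis:
h(state 4) = 0.4·h(state 4) + 0.1·h(state 3) + 0.25·0 + 0.25·1
h(state 3) = 0.1·h(state 4) + 0.3·h(state 3) + 0.35·0 + 0.25·1
Solving: h(state 4) = 0.4878, h(state 3) = 0.4268.
Starting from state 4, the probability is 0.4878.

0.4878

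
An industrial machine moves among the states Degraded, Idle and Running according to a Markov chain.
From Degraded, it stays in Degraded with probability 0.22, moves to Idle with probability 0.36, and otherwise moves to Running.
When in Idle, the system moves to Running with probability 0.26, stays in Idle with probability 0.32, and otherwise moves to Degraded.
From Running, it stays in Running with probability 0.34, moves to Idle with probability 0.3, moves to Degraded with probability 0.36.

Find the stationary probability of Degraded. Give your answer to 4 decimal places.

0.3330

Let the stationary distribution be π with π = πP and π_1 + π_2 + π_3 = 1.
π_1 = 0.22·π_1 + 0.42·π_2 + 0.36·π_3
π_2 = 0.36·π_1 + 0.32·π_2 + 0.3·π_3
Solving with the normalization constraint gives π = (0.3330, 0.3265, 0.3405).
So the stationary probability of Degraded is 0.3330.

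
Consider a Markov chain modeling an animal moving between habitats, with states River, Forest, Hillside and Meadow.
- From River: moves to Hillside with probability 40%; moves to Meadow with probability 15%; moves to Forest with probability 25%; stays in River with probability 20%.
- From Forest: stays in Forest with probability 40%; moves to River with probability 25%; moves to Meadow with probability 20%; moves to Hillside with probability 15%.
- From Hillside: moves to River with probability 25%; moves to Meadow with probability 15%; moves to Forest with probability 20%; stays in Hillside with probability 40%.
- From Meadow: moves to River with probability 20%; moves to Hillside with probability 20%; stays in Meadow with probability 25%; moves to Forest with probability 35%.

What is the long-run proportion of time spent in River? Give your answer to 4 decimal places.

Let the stationary distribution be π with π = πP and π_1 + π_2 + π_3 + π_4 = 1.
π_1 = 0.2·π_1 + 0.25·π_2 + 0.25·π_3 + 0.2·π_4
π_2 = 0.25·π_1 + 0.4·π_2 + 0.2·π_3 + 0.35·π_4
π_3 = 0.4·π_1 + 0.15·π_2 + 0.4·π_3 + 0.2·π_4
Solving with the normalization constraint gives π = (0.2294, 0.2987, 0.2887, 0.1833).
So the stationary probability of River is 0.2294.

0.2294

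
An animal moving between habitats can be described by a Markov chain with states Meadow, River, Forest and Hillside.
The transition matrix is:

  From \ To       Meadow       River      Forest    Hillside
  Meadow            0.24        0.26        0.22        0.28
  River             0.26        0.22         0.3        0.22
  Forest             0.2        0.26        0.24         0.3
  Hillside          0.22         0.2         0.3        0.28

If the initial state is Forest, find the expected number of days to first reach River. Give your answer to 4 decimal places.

Let t(s) be the expected number of days to first reach River from state s, with t(River) = 0. Conditioning on the first day:
t(Meadow) = 1 + 0.24·t(Meadow) + 0.22·t(Forest) + 0.28·t(Hillside)
t(Forest) = 1 + 0.2·t(Meadow) + 0.24·t(Forest) + 0.3·t(Hillside)
t(Hillside) = 1 + 0.22·t(Meadow) + 0.3·t(Forest) + 0.28·t(Hillside)
Solving: t(Meadow) = 4.1169, t(Forest) = 4.1219, t(Hillside) = 4.3643.
Expected days from Forest to River: 4.1219.

4.1219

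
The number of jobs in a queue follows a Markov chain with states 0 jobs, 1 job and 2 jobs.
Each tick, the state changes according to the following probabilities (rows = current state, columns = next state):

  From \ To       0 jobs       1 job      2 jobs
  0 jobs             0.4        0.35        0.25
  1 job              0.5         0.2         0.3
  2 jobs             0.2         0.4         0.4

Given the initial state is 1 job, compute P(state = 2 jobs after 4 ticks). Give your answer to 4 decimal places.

0.3126

Propagate the distribution vector 4 ticks from 1 job.
After 0 ticks: (0.0000, 1.0000, 0.0000)
After 1 tick: (0.5000, 0.2000, 0.3000)
After 2 ticks: (0.3600, 0.3350, 0.3050)
After 3 ticks: (0.3725, 0.3150, 0.3125)
After 4 ticks: (0.3690, 0.3184, 0.3126)
P(in 2 jobs after 4 ticks) = 0.3126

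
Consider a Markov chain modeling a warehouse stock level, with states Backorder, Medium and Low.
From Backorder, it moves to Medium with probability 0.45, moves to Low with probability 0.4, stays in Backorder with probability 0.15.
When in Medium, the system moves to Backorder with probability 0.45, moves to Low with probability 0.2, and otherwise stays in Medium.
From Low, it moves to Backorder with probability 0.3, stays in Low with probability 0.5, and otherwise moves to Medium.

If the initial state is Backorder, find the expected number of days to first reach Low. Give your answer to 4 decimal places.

3.1429

Let t(s) be the expected number of days to first reach Low from state s, with t(Low) = 0. Conditioning on the first day:
t(Backorder) = 1 + 0.15·t(Backorder) + 0.45·t(Medium)
t(Medium) = 1 + 0.45·t(Backorder) + 0.35·t(Medium)
Solving: t(Backorder) = 3.1429, t(Medium) = 3.7143.
Expected days from Backorder to Low: 3.1429.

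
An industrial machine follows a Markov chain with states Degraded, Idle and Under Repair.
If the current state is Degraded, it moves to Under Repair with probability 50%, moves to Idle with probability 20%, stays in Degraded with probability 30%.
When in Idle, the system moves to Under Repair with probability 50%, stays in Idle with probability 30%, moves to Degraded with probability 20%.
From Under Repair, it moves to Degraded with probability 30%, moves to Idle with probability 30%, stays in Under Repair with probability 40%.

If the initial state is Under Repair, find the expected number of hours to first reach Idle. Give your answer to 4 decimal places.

Let t(s) be the expected number of hours to first reach Idle from state s, with t(Idle) = 0. Conditioning on the first hour:
t(Degraded) = 1 + 0.3·t(Degraded) + 0.5·t(Under Repair)
t(Under Repair) = 1 + 0.3·t(Degraded) + 0.4·t(Under Repair)
Solving: t(Degraded) = 4.0741, t(Under Repair) = 3.7037.
Expected hours from Under Repair to Idle: 3.7037.

3.7037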